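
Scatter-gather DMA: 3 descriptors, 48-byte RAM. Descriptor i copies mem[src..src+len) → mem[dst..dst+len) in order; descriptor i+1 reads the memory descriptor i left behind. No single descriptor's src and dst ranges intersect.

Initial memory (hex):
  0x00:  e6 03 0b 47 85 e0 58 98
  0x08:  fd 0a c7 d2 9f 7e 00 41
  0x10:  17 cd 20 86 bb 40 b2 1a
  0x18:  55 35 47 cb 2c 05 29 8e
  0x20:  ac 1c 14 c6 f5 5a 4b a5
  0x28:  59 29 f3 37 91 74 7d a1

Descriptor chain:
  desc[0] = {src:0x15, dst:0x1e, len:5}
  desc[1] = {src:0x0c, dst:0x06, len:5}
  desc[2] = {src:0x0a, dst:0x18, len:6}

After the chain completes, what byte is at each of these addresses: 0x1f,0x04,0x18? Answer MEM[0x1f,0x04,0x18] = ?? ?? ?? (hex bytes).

[0] 0x15->0x1e len=5 : 40 b2 1a 55 35
[1] 0x0c->0x06 len=5 : 9f 7e 00 41 17
[2] 0x0a->0x18 len=6 : 17 d2 9f 7e 00 41
query mem[0x1f]=0xb2, mem[0x04]=0x85, mem[0x18]=0x17

MEM[0x1f,0x04,0x18] = b2 85 17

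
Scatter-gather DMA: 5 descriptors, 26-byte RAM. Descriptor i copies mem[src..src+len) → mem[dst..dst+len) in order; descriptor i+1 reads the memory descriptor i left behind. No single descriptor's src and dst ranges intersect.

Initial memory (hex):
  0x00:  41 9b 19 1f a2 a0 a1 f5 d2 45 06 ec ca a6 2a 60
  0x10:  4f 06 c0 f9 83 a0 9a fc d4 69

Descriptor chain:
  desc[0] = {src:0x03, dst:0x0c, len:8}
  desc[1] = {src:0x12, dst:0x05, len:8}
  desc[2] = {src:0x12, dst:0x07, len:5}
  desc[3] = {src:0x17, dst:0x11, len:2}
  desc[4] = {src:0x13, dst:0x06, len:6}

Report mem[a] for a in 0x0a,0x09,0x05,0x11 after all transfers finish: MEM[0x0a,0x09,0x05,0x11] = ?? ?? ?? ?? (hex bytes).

MEM[0x0a,0x09,0x05,0x11] = fc 9a 45 fc

#0 dst[0x0c+8] := {0x1f,0xa2,0xa0,0xa1,0xf5,0xd2,0x45,0x06}
#1 dst[0x05+8] := {0x45,0x06,0x83,0xa0,0x9a,0xfc,0xd4,0x69}
#2 dst[0x07+5] := {0x45,0x06,0x83,0xa0,0x9a}
#3 dst[0x11+2] := {0xfc,0xd4}
#4 dst[0x06+6] := {0x06,0x83,0xa0,0x9a,0xfc,0xd4}
query mem[0x0a]=0xfc, mem[0x09]=0x9a, mem[0x05]=0x45, mem[0x11]=0xfc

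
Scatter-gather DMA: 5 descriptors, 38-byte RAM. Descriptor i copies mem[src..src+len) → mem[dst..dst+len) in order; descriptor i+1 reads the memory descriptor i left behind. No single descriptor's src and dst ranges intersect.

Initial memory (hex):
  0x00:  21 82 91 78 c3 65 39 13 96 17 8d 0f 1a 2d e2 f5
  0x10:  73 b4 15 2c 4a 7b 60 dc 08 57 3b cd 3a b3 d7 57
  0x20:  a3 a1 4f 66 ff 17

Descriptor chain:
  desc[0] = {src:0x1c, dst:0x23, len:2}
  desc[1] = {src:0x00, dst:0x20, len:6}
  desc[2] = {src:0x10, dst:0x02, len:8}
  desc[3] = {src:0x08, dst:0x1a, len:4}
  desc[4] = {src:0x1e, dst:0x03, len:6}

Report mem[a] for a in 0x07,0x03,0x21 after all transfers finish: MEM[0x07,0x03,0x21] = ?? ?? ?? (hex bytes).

MEM[0x07,0x03,0x21] = 91 d7 82

[0] 0x1c->0x23 len=2 : 3a b3
[1] 0x00->0x20 len=6 : 21 82 91 78 c3 65
[2] 0x10->0x02 len=8 : 73 b4 15 2c 4a 7b 60 dc
[3] 0x08->0x1a len=4 : 60 dc 8d 0f
[4] 0x1e->0x03 len=6 : d7 57 21 82 91 78
query mem[0x07]=0x91, mem[0x03]=0xd7, mem[0x21]=0x82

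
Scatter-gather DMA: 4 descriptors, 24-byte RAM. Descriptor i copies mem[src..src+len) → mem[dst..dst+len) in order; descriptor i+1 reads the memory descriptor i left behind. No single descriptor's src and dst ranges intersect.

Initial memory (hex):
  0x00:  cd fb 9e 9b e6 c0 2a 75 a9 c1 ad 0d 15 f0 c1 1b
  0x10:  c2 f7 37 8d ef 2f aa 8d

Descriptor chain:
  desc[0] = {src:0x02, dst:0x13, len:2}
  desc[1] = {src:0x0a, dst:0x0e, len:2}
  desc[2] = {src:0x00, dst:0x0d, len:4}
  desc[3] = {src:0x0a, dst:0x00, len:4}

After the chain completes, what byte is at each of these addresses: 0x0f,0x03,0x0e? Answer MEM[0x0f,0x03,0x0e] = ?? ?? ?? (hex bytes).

  after D0: wrote 2B at 0x13 = 9e9b
  after D1: wrote 2B at 0x0e = ad0d
  after D2: wrote 4B at 0x0d = cdfb9e9b
  after D3: wrote 4B at 0x00 = ad0d15cd
query mem[0x0f]=0x9e, mem[0x03]=0xcd, mem[0x0e]=0xfb

MEM[0x0f,0x03,0x0e] = 9e cd fb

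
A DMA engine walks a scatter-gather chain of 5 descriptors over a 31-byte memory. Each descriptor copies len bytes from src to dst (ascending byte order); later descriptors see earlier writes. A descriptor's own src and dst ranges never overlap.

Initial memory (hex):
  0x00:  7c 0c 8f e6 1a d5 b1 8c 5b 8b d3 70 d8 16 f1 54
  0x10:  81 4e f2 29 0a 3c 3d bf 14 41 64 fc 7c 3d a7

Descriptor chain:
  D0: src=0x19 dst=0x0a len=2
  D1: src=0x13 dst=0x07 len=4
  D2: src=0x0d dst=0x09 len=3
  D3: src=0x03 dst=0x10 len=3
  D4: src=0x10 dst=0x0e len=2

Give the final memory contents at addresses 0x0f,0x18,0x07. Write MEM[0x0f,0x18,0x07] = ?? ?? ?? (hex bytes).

MEM[0x0f,0x18,0x07] = 1a 14 29

  after D0: wrote 2B at 0x0a = 4164
  after D1: wrote 4B at 0x07 = 290a3c3d
  after D2: wrote 3B at 0x09 = 16f154
  after D3: wrote 3B at 0x10 = e61ad5
  after D4: wrote 2B at 0x0e = e61a
query mem[0x0f]=0x1a, mem[0x18]=0x14, mem[0x07]=0x29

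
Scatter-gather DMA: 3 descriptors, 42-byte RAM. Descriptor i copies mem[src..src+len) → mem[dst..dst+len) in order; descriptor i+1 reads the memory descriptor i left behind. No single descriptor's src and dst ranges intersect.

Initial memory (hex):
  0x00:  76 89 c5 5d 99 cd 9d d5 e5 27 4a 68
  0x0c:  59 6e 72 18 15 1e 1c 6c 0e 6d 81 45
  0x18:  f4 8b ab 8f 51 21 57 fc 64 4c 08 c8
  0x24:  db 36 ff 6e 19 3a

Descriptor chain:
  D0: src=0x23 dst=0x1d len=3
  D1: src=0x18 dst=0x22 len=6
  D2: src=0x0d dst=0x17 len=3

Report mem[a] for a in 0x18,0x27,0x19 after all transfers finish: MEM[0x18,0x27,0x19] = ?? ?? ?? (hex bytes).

MEM[0x18,0x27,0x19] = 72 c8 18

D0: mem[0x1d..0x1f] <- [c8 db 36]
D1: mem[0x22..0x27] <- [f4 8b ab 8f 51 c8]
D2: mem[0x17..0x19] <- [6e 72 18]
query mem[0x18]=0x72, mem[0x27]=0xc8, mem[0x19]=0x18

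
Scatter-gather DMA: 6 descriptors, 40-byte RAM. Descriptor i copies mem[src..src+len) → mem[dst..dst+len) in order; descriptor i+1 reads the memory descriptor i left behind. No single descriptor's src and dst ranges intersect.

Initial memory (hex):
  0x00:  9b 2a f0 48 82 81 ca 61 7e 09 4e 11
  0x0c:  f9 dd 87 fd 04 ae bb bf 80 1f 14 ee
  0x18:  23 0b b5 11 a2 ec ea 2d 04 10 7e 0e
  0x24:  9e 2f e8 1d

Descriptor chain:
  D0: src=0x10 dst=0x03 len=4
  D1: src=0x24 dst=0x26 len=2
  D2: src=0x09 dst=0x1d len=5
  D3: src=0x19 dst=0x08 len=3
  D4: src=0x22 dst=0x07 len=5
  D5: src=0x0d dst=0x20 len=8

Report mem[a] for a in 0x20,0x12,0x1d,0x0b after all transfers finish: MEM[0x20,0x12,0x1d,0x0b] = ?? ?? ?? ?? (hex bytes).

  after D0: wrote 4B at 0x03 = 04aebbbf
  after D1: wrote 2B at 0x26 = 9e2f
  after D2: wrote 5B at 0x1d = 094e11f9dd
  after D3: wrote 3B at 0x08 = 0bb511
  after D4: wrote 5B at 0x07 = 7e0e9e2f9e
  after D5: wrote 8B at 0x20 = dd87fd04aebbbf80
query mem[0x20]=0xdd, mem[0x12]=0xbb, mem[0x1d]=0x09, mem[0x0b]=0x9e

MEM[0x20,0x12,0x1d,0x0b] = dd bb 09 9e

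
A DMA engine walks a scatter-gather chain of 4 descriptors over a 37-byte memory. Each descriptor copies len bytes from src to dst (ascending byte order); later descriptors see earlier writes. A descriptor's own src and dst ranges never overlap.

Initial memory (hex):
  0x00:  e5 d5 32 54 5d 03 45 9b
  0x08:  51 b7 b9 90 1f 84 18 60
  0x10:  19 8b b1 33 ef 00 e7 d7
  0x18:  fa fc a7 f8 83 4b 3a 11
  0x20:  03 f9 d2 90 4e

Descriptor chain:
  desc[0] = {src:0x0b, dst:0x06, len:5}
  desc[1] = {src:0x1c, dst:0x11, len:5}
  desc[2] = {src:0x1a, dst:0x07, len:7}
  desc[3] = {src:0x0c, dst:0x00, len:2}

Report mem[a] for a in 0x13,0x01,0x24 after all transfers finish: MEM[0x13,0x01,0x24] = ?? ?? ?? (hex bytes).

  after D0: wrote 5B at 0x06 = 901f841860
  after D1: wrote 5B at 0x11 = 834b3a1103
  after D2: wrote 7B at 0x07 = a7f8834b3a1103
  after D3: wrote 2B at 0x00 = 1103
query mem[0x13]=0x3a, mem[0x01]=0x03, mem[0x24]=0x4e

MEM[0x13,0x01,0x24] = 3a 03 4e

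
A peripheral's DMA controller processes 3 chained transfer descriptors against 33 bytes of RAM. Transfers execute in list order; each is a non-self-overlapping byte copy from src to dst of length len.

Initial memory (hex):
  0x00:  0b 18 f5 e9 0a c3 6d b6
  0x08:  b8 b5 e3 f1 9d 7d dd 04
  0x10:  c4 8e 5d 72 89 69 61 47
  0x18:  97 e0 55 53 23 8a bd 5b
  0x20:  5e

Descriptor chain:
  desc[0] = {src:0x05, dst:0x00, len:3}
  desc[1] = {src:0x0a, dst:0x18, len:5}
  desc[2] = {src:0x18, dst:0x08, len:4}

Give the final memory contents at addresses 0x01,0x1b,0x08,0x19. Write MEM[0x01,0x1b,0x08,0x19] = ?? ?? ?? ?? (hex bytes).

MEM[0x01,0x1b,0x08,0x19] = 6d 7d e3 f1

D0: mem[0x00..0x02] <- [c3 6d b6]
D1: mem[0x18..0x1c] <- [e3 f1 9d 7d dd]
D2: mem[0x08..0x0b] <- [e3 f1 9d 7d]
query mem[0x01]=0x6d, mem[0x1b]=0x7d, mem[0x08]=0xe3, mem[0x19]=0xf1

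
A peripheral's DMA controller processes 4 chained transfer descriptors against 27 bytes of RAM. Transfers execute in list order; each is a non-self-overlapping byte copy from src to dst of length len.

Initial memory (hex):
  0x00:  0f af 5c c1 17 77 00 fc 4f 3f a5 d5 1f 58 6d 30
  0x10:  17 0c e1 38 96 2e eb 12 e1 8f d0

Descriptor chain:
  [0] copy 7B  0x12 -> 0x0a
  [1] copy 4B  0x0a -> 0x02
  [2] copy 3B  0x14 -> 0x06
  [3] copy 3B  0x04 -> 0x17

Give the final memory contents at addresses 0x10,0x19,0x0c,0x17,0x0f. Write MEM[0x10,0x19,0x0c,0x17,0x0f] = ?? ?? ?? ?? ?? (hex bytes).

D0: mem[0x0a..0x10] <- [e1 38 96 2e eb 12 e1]
D1: mem[0x02..0x05] <- [e1 38 96 2e]
D2: mem[0x06..0x08] <- [96 2e eb]
D3: mem[0x17..0x19] <- [96 2e 96]
query mem[0x10]=0xe1, mem[0x19]=0x96, mem[0x0c]=0x96, mem[0x17]=0x96, mem[0x0f]=0x12

MEM[0x10,0x19,0x0c,0x17,0x0f] = e1 96 96 96 12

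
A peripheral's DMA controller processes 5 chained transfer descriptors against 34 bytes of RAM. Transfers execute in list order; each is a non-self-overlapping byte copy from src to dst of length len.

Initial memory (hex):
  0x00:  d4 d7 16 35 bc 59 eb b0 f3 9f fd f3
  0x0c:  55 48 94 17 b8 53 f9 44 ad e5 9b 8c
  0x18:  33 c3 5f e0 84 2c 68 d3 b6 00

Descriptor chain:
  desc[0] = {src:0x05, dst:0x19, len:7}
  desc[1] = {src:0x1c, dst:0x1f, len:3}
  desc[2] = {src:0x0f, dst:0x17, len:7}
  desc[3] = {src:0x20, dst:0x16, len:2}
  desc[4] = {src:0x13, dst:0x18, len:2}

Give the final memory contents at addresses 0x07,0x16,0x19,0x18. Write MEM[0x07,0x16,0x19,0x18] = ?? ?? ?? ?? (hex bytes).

D0: mem[0x19..0x1f] <- [59 eb b0 f3 9f fd f3]
D1: mem[0x1f..0x21] <- [f3 9f fd]
D2: mem[0x17..0x1d] <- [17 b8 53 f9 44 ad e5]
D3: mem[0x16..0x17] <- [9f fd]
D4: mem[0x18..0x19] <- [44 ad]
query mem[0x07]=0xb0, mem[0x16]=0x9f, mem[0x19]=0xad, mem[0x18]=0x44

MEM[0x07,0x16,0x19,0x18] = b0 9f ad 44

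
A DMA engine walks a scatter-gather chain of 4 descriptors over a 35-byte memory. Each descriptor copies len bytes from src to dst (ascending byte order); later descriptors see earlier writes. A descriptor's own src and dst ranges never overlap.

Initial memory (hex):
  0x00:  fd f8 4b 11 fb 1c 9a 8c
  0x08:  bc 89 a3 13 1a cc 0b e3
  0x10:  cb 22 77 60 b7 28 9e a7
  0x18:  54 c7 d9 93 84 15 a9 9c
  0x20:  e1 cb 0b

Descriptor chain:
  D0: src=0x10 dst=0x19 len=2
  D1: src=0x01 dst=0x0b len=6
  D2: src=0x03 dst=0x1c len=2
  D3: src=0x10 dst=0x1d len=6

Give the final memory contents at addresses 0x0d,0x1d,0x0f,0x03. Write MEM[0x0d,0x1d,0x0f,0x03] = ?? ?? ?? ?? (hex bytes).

MEM[0x0d,0x1d,0x0f,0x03] = 11 9a 1c 11

D0: mem[0x19..0x1a] <- [cb 22]
D1: mem[0x0b..0x10] <- [f8 4b 11 fb 1c 9a]
D2: mem[0x1c..0x1d] <- [11 fb]
D3: mem[0x1d..0x22] <- [9a 22 77 60 b7 28]
query mem[0x0d]=0x11, mem[0x1d]=0x9a, mem[0x0f]=0x1c, mem[0x03]=0x11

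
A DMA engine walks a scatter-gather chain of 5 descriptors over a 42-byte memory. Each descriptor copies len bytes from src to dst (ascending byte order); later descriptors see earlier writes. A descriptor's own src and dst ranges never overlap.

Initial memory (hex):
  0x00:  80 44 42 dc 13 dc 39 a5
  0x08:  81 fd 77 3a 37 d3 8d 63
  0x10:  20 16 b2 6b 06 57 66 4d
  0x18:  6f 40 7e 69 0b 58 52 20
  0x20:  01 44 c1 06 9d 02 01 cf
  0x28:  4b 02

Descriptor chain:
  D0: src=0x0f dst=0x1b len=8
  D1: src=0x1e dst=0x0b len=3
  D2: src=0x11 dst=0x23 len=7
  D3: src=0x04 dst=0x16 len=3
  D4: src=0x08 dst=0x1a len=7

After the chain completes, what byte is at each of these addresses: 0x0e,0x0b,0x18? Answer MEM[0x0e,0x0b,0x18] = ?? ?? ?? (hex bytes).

  after D0: wrote 8B at 0x1b = 632016b26b065766
  after D1: wrote 3B at 0x0b = b26b06
  after D2: wrote 7B at 0x23 = 16b26b0657664d
  after D3: wrote 3B at 0x16 = 13dc39
  after D4: wrote 7B at 0x1a = 81fd77b26b068d
query mem[0x0e]=0x8d, mem[0x0b]=0xb2, mem[0x18]=0x39

MEM[0x0e,0x0b,0x18] = 8d b2 39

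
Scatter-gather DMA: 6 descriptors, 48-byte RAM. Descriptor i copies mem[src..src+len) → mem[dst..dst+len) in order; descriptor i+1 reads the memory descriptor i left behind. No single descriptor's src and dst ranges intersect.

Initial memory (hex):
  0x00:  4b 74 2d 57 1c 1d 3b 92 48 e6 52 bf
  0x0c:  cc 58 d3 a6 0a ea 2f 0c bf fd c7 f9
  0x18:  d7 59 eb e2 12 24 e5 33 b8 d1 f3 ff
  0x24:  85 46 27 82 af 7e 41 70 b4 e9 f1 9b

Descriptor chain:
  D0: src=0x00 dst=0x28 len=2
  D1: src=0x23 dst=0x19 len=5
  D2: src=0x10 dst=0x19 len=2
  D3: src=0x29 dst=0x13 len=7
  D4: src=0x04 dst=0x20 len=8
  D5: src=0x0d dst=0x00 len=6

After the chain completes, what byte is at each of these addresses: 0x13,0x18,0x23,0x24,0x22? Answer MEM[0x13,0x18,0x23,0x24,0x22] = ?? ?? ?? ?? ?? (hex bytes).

#0 dst[0x28+2] := {0x4b,0x74}
#1 dst[0x19+5] := {0xff,0x85,0x46,0x27,0x82}
#2 dst[0x19+2] := {0x0a,0xea}
#3 dst[0x13+7] := {0x74,0x41,0x70,0xb4,0xe9,0xf1,0x9b}
#4 dst[0x20+8] := {0x1c,0x1d,0x3b,0x92,0x48,0xe6,0x52,0xbf}
#5 dst[0x00+6] := {0x58,0xd3,0xa6,0x0a,0xea,0x2f}
query mem[0x13]=0x74, mem[0x18]=0xf1, mem[0x23]=0x92, mem[0x24]=0x48, mem[0x22]=0x3b

MEM[0x13,0x18,0x23,0x24,0x22] = 74 f1 92 48 3b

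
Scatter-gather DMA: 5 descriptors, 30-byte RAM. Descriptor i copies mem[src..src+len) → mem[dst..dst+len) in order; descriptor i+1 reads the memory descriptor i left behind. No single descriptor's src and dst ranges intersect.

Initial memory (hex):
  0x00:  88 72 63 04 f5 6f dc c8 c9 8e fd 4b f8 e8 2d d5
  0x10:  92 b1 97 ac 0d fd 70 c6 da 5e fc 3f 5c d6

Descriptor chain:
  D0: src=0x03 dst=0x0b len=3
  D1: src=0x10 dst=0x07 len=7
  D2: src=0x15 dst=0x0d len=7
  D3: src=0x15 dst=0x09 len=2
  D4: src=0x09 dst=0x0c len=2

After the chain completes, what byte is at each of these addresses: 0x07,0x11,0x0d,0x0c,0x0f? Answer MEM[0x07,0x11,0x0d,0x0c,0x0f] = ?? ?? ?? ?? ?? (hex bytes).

MEM[0x07,0x11,0x0d,0x0c,0x0f] = 92 5e 70 fd c6

#0 dst[0x0b+3] := {0x04,0xf5,0x6f}
#1 dst[0x07+7] := {0x92,0xb1,0x97,0xac,0x0d,0xfd,0x70}
#2 dst[0x0d+7] := {0xfd,0x70,0xc6,0xda,0x5e,0xfc,0x3f}
#3 dst[0x09+2] := {0xfd,0x70}
#4 dst[0x0c+2] := {0xfd,0x70}
query mem[0x07]=0x92, mem[0x11]=0x5e, mem[0x0d]=0x70, mem[0x0c]=0xfd, mem[0x0f]=0xc6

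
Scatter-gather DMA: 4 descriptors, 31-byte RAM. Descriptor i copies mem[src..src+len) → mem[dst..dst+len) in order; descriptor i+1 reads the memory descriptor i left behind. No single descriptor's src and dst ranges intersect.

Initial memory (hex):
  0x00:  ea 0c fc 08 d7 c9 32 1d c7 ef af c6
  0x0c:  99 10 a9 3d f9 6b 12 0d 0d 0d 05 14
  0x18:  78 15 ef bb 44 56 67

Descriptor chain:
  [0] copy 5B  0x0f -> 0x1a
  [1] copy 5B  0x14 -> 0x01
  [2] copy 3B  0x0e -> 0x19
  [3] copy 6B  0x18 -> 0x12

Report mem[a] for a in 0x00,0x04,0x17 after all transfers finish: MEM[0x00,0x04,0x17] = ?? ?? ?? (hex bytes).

  after D0: wrote 5B at 0x1a = 3df96b120d
  after D1: wrote 5B at 0x01 = 0d0d051478
  after D2: wrote 3B at 0x19 = a93df9
  after D3: wrote 6B at 0x12 = 78a93df96b12
query mem[0x00]=0xea, mem[0x04]=0x14, mem[0x17]=0x12

MEM[0x00,0x04,0x17] = ea 14 12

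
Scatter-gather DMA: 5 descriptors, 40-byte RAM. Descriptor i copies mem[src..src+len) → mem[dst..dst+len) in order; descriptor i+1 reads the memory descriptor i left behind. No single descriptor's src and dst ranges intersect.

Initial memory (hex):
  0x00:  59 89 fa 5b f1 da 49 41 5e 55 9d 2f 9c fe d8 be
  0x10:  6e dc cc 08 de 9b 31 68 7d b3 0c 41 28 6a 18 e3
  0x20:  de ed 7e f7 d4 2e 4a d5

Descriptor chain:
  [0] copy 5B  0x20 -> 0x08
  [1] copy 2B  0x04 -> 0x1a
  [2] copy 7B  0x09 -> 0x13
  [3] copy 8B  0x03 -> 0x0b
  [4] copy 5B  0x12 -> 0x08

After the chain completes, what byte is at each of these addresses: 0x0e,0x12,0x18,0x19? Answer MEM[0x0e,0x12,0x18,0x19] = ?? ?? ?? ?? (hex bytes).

MEM[0x0e,0x12,0x18,0x19] = 49 7e d8 be

#0 dst[0x08+5] := {0xde,0xed,0x7e,0xf7,0xd4}
#1 dst[0x1a+2] := {0xf1,0xda}
#2 dst[0x13+7] := {0xed,0x7e,0xf7,0xd4,0xfe,0xd8,0xbe}
#3 dst[0x0b+8] := {0x5b,0xf1,0xda,0x49,0x41,0xde,0xed,0x7e}
#4 dst[0x08+5] := {0x7e,0xed,0x7e,0xf7,0xd4}
query mem[0x0e]=0x49, mem[0x12]=0x7e, mem[0x18]=0xd8, mem[0x19]=0xbe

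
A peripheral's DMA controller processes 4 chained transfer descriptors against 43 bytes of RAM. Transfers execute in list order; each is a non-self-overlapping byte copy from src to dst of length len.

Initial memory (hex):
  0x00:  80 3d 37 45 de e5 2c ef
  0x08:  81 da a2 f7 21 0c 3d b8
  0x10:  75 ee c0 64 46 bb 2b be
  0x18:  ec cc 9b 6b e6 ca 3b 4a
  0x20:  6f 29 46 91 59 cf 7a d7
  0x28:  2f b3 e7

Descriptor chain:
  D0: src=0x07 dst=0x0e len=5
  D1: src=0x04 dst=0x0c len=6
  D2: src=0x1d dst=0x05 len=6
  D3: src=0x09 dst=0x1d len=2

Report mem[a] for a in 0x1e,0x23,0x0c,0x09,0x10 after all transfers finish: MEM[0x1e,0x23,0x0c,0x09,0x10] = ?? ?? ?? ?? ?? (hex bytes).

MEM[0x1e,0x23,0x0c,0x09,0x10] = 46 91 de 29 81

  after D0: wrote 5B at 0x0e = ef81daa2f7
  after D1: wrote 6B at 0x0c = dee52cef81da
  after D2: wrote 6B at 0x05 = ca3b4a6f2946
  after D3: wrote 2B at 0x1d = 2946
query mem[0x1e]=0x46, mem[0x23]=0x91, mem[0x0c]=0xde, mem[0x09]=0x29, mem[0x10]=0x81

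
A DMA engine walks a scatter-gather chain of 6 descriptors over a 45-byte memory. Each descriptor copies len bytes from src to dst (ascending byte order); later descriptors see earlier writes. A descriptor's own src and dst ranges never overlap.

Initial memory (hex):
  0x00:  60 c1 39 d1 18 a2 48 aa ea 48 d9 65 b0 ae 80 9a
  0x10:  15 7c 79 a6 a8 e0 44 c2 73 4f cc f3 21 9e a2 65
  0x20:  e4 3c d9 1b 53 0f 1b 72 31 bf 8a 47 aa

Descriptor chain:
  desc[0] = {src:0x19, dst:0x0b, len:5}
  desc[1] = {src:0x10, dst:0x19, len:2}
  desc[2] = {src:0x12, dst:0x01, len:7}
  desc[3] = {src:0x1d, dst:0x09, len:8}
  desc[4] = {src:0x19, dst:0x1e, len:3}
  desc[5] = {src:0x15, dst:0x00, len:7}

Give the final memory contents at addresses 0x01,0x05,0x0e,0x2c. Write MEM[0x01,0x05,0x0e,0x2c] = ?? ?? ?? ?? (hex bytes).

#0 dst[0x0b+5] := {0x4f,0xcc,0xf3,0x21,0x9e}
#1 dst[0x19+2] := {0x15,0x7c}
#2 dst[0x01+7] := {0x79,0xa6,0xa8,0xe0,0x44,0xc2,0x73}
#3 dst[0x09+8] := {0x9e,0xa2,0x65,0xe4,0x3c,0xd9,0x1b,0x53}
#4 dst[0x1e+3] := {0x15,0x7c,0xf3}
#5 dst[0x00+7] := {0xe0,0x44,0xc2,0x73,0x15,0x7c,0xf3}
query mem[0x01]=0x44, mem[0x05]=0x7c, mem[0x0e]=0xd9, mem[0x2c]=0xaa

MEM[0x01,0x05,0x0e,0x2c] = 44 7c d9 aa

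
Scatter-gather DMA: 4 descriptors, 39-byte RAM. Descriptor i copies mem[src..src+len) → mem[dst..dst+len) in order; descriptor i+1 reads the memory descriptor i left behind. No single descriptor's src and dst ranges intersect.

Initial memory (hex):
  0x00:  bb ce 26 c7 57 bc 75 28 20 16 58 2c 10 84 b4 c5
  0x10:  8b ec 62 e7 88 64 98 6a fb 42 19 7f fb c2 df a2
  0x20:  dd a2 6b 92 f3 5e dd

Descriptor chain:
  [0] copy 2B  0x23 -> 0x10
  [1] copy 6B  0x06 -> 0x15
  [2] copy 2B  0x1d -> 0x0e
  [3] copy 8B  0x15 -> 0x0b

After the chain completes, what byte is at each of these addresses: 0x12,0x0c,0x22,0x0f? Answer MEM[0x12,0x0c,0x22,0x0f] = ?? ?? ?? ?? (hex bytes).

  after D0: wrote 2B at 0x10 = 92f3
  after D1: wrote 6B at 0x15 = 75282016582c
  after D2: wrote 2B at 0x0e = c2df
  after D3: wrote 8B at 0x0b = 75282016582c7ffb
query mem[0x12]=0xfb, mem[0x0c]=0x28, mem[0x22]=0x6b, mem[0x0f]=0x58

MEM[0x12,0x0c,0x22,0x0f] = fb 28 6b 58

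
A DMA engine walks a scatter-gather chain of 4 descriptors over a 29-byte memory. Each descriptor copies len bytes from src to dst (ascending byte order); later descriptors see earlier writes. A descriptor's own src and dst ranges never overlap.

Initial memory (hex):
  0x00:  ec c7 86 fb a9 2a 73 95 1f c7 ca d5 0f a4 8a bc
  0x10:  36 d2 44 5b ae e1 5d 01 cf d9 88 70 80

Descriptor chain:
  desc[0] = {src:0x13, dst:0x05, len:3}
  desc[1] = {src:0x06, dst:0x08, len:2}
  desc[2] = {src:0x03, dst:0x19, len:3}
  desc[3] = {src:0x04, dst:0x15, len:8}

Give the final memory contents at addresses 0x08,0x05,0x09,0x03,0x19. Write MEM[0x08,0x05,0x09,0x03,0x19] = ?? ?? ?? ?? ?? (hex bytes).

MEM[0x08,0x05,0x09,0x03,0x19] = ae 5b e1 fb ae

D0: mem[0x05..0x07] <- [5b ae e1]
D1: mem[0x08..0x09] <- [ae e1]
D2: mem[0x19..0x1b] <- [fb a9 5b]
D3: mem[0x15..0x1c] <- [a9 5b ae e1 ae e1 ca d5]
query mem[0x08]=0xae, mem[0x05]=0x5b, mem[0x09]=0xe1, mem[0x03]=0xfb, mem[0x19]=0xae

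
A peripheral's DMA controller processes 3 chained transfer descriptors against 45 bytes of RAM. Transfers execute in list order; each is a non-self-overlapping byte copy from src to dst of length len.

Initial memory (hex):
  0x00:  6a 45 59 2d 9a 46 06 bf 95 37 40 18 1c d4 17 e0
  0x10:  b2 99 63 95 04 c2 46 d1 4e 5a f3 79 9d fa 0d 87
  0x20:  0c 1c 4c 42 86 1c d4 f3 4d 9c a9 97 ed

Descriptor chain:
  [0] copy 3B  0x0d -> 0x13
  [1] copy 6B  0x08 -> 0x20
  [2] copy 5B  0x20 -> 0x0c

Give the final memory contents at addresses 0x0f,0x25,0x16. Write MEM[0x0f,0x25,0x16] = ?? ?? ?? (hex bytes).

MEM[0x0f,0x25,0x16] = 18 d4 46

D0: mem[0x13..0x15] <- [d4 17 e0]
D1: mem[0x20..0x25] <- [95 37 40 18 1c d4]
D2: mem[0x0c..0x10] <- [95 37 40 18 1c]
query mem[0x0f]=0x18, mem[0x25]=0xd4, mem[0x16]=0x46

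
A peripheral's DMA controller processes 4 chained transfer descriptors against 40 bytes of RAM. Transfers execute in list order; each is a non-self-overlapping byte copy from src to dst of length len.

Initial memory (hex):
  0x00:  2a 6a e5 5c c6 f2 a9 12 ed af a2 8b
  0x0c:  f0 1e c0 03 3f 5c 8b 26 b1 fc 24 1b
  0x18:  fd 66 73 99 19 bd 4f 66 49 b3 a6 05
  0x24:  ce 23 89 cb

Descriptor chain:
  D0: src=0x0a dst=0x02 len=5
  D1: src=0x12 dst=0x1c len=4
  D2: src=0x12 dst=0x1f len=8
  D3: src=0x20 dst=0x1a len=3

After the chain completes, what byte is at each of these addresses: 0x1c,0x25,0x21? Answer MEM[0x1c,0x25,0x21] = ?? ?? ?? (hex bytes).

MEM[0x1c,0x25,0x21] = fc fd b1

D0: mem[0x02..0x06] <- [a2 8b f0 1e c0]
D1: mem[0x1c..0x1f] <- [8b 26 b1 fc]
D2: mem[0x1f..0x26] <- [8b 26 b1 fc 24 1b fd 66]
D3: mem[0x1a..0x1c] <- [26 b1 fc]
query mem[0x1c]=0xfc, mem[0x25]=0xfd, mem[0x21]=0xb1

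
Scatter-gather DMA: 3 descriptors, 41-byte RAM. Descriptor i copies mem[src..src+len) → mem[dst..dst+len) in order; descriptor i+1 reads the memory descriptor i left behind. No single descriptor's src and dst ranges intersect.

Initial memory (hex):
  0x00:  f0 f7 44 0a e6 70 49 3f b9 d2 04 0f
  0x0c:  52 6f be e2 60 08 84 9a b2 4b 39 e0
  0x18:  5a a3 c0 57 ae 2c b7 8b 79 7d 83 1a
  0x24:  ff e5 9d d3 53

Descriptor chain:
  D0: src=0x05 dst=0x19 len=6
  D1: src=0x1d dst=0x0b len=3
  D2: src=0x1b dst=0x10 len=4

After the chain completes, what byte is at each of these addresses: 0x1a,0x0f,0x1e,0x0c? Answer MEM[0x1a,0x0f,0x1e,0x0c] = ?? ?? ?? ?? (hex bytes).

MEM[0x1a,0x0f,0x1e,0x0c] = 49 e2 04 04

[0] 0x05->0x19 len=6 : 70 49 3f b9 d2 04
[1] 0x1d->0x0b len=3 : d2 04 8b
[2] 0x1b->0x10 len=4 : 3f b9 d2 04
query mem[0x1a]=0x49, mem[0x0f]=0xe2, mem[0x1e]=0x04, mem[0x0c]=0x04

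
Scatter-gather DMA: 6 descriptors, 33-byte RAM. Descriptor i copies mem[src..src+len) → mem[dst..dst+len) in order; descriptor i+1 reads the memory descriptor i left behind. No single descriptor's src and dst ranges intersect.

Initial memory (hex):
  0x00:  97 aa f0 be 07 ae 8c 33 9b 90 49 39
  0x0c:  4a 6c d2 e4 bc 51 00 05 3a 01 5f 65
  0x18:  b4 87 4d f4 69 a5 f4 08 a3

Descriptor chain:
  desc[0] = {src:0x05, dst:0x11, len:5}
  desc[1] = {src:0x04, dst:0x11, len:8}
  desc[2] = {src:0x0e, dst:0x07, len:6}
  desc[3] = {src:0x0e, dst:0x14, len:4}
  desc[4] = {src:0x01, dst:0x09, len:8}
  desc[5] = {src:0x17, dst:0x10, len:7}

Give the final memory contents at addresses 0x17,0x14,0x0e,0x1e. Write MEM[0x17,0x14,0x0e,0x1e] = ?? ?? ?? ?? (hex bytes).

[0] 0x05->0x11 len=5 : ae 8c 33 9b 90
[1] 0x04->0x11 len=8 : 07 ae 8c 33 9b 90 49 39
[2] 0x0e->0x07 len=6 : d2 e4 bc 07 ae 8c
[3] 0x0e->0x14 len=4 : d2 e4 bc 07
[4] 0x01->0x09 len=8 : aa f0 be 07 ae 8c d2 e4
[5] 0x17->0x10 len=7 : 07 39 87 4d f4 69 a5
query mem[0x17]=0x07, mem[0x14]=0xf4, mem[0x0e]=0x8c, mem[0x1e]=0xf4

MEM[0x17,0x14,0x0e,0x1e] = 07 f4 8c f4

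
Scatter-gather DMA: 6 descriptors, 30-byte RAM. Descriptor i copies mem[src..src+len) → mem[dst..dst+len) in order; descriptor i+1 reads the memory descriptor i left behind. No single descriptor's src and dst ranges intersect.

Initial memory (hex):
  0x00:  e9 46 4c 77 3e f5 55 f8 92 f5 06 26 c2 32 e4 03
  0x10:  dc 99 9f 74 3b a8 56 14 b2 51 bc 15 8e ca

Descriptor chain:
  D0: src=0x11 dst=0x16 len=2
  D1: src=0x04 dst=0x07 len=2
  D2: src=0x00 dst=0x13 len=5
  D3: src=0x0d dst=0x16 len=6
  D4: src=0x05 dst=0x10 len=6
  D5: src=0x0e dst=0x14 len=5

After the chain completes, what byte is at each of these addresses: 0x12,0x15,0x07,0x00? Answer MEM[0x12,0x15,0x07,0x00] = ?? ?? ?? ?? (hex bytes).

  after D0: wrote 2B at 0x16 = 999f
  after D1: wrote 2B at 0x07 = 3ef5
  after D2: wrote 5B at 0x13 = e9464c773e
  after D3: wrote 6B at 0x16 = 32e403dc999f
  after D4: wrote 6B at 0x10 = f5553ef5f506
  after D5: wrote 5B at 0x14 = e403f5553e
query mem[0x12]=0x3e, mem[0x15]=0x03, mem[0x07]=0x3e, mem[0x00]=0xe9

MEM[0x12,0x15,0x07,0x00] = 3e 03 3e e9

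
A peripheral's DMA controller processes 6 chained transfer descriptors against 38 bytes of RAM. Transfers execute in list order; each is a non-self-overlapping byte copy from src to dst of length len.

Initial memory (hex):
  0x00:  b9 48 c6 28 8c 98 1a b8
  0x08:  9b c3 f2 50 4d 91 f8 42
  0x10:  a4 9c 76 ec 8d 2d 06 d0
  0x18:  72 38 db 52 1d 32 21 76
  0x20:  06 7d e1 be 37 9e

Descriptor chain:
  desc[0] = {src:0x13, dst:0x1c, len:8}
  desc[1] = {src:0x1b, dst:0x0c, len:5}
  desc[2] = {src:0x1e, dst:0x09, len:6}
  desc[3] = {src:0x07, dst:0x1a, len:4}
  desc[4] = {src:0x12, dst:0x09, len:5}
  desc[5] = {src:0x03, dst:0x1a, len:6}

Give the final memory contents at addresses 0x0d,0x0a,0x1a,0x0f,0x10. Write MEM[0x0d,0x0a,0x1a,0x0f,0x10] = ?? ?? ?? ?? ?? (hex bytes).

D0: mem[0x1c..0x23] <- [ec 8d 2d 06 d0 72 38 db]
D1: mem[0x0c..0x10] <- [52 ec 8d 2d 06]
D2: mem[0x09..0x0e] <- [2d 06 d0 72 38 db]
D3: mem[0x1a..0x1d] <- [b8 9b 2d 06]
D4: mem[0x09..0x0d] <- [76 ec 8d 2d 06]
D5: mem[0x1a..0x1f] <- [28 8c 98 1a b8 9b]
query mem[0x0d]=0x06, mem[0x0a]=0xec, mem[0x1a]=0x28, mem[0x0f]=0x2d, mem[0x10]=0x06

MEM[0x0d,0x0a,0x1a,0x0f,0x10] = 06 ec 28 2d 06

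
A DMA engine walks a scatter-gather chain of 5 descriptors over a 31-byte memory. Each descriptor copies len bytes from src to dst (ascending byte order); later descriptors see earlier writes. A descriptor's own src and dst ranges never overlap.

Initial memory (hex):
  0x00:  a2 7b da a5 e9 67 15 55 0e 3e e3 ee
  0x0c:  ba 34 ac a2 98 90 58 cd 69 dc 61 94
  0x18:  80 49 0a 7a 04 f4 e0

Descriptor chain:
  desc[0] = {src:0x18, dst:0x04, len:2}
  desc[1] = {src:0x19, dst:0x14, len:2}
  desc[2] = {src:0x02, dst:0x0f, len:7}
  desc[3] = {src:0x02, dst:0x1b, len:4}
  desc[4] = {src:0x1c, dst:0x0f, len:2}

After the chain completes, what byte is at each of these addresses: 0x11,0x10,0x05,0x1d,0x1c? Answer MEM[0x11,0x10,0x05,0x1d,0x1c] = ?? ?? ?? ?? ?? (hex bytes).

D0: mem[0x04..0x05] <- [80 49]
D1: mem[0x14..0x15] <- [49 0a]
D2: mem[0x0f..0x15] <- [da a5 80 49 15 55 0e]
D3: mem[0x1b..0x1e] <- [da a5 80 49]
D4: mem[0x0f..0x10] <- [a5 80]
query mem[0x11]=0x80, mem[0x10]=0x80, mem[0x05]=0x49, mem[0x1d]=0x80, mem[0x1c]=0xa5

MEM[0x11,0x10,0x05,0x1d,0x1c] = 80 80 49 80 a5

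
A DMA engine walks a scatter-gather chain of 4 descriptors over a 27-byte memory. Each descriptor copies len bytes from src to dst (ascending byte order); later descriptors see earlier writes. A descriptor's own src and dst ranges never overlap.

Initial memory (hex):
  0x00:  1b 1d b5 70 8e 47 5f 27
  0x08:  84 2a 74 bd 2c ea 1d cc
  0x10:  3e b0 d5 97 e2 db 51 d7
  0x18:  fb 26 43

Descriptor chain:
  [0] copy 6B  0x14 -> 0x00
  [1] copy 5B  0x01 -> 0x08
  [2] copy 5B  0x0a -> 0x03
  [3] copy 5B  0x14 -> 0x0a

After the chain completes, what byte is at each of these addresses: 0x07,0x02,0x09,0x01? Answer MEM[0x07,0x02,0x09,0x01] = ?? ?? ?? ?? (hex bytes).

#0 dst[0x00+6] := {0xe2,0xdb,0x51,0xd7,0xfb,0x26}
#1 dst[0x08+5] := {0xdb,0x51,0xd7,0xfb,0x26}
#2 dst[0x03+5] := {0xd7,0xfb,0x26,0xea,0x1d}
#3 dst[0x0a+5] := {0xe2,0xdb,0x51,0xd7,0xfb}
query mem[0x07]=0x1d, mem[0x02]=0x51, mem[0x09]=0x51, mem[0x01]=0xdb

MEM[0x07,0x02,0x09,0x01] = 1d 51 51 db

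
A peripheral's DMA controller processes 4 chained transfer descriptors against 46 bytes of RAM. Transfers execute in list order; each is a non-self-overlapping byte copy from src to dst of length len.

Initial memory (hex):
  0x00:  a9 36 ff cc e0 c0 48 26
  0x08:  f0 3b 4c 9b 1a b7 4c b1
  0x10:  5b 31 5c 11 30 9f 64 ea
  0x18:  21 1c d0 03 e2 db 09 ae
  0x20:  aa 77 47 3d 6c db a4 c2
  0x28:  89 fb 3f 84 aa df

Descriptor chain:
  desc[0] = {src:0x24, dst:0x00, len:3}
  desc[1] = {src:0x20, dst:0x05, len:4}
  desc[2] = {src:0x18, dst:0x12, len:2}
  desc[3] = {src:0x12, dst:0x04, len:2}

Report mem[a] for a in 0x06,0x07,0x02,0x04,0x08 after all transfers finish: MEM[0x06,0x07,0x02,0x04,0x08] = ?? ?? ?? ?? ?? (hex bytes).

MEM[0x06,0x07,0x02,0x04,0x08] = 77 47 a4 21 3d

  after D0: wrote 3B at 0x00 = 6cdba4
  after D1: wrote 4B at 0x05 = aa77473d
  after D2: wrote 2B at 0x12 = 211c
  after D3: wrote 2B at 0x04 = 211c
query mem[0x06]=0x77, mem[0x07]=0x47, mem[0x02]=0xa4, mem[0x04]=0x21, mem[0x08]=0x3d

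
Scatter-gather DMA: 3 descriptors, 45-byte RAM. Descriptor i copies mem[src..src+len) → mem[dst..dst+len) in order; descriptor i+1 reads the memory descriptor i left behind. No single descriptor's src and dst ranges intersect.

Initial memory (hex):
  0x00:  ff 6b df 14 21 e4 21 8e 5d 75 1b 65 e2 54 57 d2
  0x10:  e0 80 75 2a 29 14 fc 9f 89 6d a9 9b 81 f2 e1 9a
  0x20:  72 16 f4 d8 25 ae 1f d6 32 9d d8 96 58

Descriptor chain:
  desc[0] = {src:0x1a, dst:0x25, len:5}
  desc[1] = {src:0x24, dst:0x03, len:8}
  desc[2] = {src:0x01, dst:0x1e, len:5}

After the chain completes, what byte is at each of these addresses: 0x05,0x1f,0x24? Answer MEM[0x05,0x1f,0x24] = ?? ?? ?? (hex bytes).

[0] 0x1a->0x25 len=5 : a9 9b 81 f2 e1
[1] 0x24->0x03 len=8 : 25 a9 9b 81 f2 e1 d8 96
[2] 0x01->0x1e len=5 : 6b df 25 a9 9b
query mem[0x05]=0x9b, mem[0x1f]=0xdf, mem[0x24]=0x25

MEM[0x05,0x1f,0x24] = 9b df 25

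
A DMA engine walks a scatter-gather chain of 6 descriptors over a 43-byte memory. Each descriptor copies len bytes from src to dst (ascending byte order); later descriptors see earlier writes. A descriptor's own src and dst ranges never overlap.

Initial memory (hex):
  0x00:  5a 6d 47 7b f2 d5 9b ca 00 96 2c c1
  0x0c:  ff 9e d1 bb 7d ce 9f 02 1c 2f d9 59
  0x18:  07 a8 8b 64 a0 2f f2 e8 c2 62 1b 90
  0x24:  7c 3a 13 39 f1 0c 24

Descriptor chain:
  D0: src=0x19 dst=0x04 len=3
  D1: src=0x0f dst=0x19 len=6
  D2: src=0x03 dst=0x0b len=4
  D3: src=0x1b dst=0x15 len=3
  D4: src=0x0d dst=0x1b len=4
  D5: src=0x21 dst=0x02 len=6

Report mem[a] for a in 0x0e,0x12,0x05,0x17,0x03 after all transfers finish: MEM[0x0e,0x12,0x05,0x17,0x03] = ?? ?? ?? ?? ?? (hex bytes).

[0] 0x19->0x04 len=3 : a8 8b 64
[1] 0x0f->0x19 len=6 : bb 7d ce 9f 02 1c
[2] 0x03->0x0b len=4 : 7b a8 8b 64
[3] 0x1b->0x15 len=3 : ce 9f 02
[4] 0x0d->0x1b len=4 : 8b 64 bb 7d
[5] 0x21->0x02 len=6 : 62 1b 90 7c 3a 13
query mem[0x0e]=0x64, mem[0x12]=0x9f, mem[0x05]=0x7c, mem[0x17]=0x02, mem[0x03]=0x1b

MEM[0x0e,0x12,0x05,0x17,0x03] = 64 9f 7c 02 1b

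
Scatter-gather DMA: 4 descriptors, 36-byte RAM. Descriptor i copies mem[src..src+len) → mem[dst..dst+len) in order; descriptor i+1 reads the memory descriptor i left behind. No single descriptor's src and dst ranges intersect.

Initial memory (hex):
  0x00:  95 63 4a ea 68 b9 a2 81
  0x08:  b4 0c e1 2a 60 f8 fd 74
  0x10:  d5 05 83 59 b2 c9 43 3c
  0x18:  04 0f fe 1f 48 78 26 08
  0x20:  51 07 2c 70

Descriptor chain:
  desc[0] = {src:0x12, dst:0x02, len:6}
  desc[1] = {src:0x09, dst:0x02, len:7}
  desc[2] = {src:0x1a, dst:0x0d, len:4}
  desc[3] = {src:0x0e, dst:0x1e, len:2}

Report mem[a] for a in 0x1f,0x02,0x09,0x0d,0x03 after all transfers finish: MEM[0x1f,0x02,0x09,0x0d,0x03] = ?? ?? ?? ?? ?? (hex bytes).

  after D0: wrote 6B at 0x02 = 8359b2c9433c
  after D1: wrote 7B at 0x02 = 0ce12a60f8fd74
  after D2: wrote 4B at 0x0d = fe1f4878
  after D3: wrote 2B at 0x1e = 1f48
query mem[0x1f]=0x48, mem[0x02]=0x0c, mem[0x09]=0x0c, mem[0x0d]=0xfe, mem[0x03]=0xe1

MEM[0x1f,0x02,0x09,0x0d,0x03] = 48 0c 0c fe e1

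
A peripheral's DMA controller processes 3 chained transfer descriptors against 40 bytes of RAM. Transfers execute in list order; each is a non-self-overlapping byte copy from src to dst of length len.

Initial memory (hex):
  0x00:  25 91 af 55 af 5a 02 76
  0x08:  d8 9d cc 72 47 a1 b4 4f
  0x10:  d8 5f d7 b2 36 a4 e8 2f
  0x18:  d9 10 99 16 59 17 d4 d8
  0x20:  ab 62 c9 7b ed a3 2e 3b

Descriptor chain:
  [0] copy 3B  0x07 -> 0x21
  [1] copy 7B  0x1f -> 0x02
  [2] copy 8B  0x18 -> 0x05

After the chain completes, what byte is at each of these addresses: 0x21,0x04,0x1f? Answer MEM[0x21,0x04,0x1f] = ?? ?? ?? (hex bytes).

D0: mem[0x21..0x23] <- [76 d8 9d]
D1: mem[0x02..0x08] <- [d8 ab 76 d8 9d ed a3]
D2: mem[0x05..0x0c] <- [d9 10 99 16 59 17 d4 d8]
query mem[0x21]=0x76, mem[0x04]=0x76, mem[0x1f]=0xd8

MEM[0x21,0x04,0x1f] = 76 76 d8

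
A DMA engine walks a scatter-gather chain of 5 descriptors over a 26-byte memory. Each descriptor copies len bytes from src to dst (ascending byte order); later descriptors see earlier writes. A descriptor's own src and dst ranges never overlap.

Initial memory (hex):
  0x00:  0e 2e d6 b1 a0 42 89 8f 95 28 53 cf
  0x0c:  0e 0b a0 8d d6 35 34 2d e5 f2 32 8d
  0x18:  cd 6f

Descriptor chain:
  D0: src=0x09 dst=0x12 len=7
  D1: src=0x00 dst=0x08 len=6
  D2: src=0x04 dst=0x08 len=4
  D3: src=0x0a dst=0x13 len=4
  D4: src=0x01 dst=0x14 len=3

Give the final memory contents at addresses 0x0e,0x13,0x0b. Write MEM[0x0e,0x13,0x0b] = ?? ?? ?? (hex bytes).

MEM[0x0e,0x13,0x0b] = a0 89 8f

#0 dst[0x12+7] := {0x28,0x53,0xcf,0x0e,0x0b,0xa0,0x8d}
#1 dst[0x08+6] := {0x0e,0x2e,0xd6,0xb1,0xa0,0x42}
#2 dst[0x08+4] := {0xa0,0x42,0x89,0x8f}
#3 dst[0x13+4] := {0x89,0x8f,0xa0,0x42}
#4 dst[0x14+3] := {0x2e,0xd6,0xb1}
query mem[0x0e]=0xa0, mem[0x13]=0x89, mem[0x0b]=0x8f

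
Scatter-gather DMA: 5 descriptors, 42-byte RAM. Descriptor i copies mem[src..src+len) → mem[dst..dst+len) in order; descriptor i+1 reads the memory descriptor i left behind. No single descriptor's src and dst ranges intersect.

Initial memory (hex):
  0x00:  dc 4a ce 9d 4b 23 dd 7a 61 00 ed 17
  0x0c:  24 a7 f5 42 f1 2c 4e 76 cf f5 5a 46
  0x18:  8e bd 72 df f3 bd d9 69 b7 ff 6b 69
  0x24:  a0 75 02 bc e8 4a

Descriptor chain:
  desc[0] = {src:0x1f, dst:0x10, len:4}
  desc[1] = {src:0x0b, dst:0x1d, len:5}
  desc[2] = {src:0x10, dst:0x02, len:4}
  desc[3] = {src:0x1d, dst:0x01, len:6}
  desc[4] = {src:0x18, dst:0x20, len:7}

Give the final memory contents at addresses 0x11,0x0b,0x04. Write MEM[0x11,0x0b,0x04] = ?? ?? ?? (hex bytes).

D0: mem[0x10..0x13] <- [69 b7 ff 6b]
D1: mem[0x1d..0x21] <- [17 24 a7 f5 42]
D2: mem[0x02..0x05] <- [69 b7 ff 6b]
D3: mem[0x01..0x06] <- [17 24 a7 f5 42 6b]
D4: mem[0x20..0x26] <- [8e bd 72 df f3 17 24]
query mem[0x11]=0xb7, mem[0x0b]=0x17, mem[0x04]=0xf5

MEM[0x11,0x0b,0x04] = b7 17 f5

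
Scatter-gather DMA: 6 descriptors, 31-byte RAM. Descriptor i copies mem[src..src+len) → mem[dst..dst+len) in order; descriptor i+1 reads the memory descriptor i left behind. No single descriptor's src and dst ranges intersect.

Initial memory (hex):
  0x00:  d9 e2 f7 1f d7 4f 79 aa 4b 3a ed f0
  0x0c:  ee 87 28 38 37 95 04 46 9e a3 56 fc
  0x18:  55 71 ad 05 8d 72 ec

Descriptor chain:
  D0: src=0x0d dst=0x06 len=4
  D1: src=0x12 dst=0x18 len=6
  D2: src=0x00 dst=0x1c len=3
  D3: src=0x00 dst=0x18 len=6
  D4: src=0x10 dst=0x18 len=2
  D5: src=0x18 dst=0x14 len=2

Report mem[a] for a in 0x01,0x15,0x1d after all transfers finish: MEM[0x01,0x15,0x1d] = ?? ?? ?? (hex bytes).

D0: mem[0x06..0x09] <- [87 28 38 37]
D1: mem[0x18..0x1d] <- [04 46 9e a3 56 fc]
D2: mem[0x1c..0x1e] <- [d9 e2 f7]
D3: mem[0x18..0x1d] <- [d9 e2 f7 1f d7 4f]
D4: mem[0x18..0x19] <- [37 95]
D5: mem[0x14..0x15] <- [37 95]
query mem[0x01]=0xe2, mem[0x15]=0x95, mem[0x1d]=0x4f

MEM[0x01,0x15,0x1d] = e2 95 4f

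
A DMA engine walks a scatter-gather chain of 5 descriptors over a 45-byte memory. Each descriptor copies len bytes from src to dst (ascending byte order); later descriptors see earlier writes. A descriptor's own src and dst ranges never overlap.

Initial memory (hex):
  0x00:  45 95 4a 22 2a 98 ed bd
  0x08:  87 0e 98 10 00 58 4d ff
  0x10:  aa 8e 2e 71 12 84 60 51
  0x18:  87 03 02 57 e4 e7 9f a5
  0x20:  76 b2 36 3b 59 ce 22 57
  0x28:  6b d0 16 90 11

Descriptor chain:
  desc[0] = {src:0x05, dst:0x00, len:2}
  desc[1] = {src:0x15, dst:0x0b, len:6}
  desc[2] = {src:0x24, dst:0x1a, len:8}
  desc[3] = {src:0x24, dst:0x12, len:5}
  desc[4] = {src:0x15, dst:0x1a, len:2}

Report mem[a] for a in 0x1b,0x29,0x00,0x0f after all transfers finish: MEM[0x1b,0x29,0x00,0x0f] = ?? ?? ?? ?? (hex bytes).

#0 dst[0x00+2] := {0x98,0xed}
#1 dst[0x0b+6] := {0x84,0x60,0x51,0x87,0x03,0x02}
#2 dst[0x1a+8] := {0x59,0xce,0x22,0x57,0x6b,0xd0,0x16,0x90}
#3 dst[0x12+5] := {0x59,0xce,0x22,0x57,0x6b}
#4 dst[0x1a+2] := {0x57,0x6b}
query mem[0x1b]=0x6b, mem[0x29]=0xd0, mem[0x00]=0x98, mem[0x0f]=0x03

MEM[0x1b,0x29,0x00,0x0f] = 6b d0 98 03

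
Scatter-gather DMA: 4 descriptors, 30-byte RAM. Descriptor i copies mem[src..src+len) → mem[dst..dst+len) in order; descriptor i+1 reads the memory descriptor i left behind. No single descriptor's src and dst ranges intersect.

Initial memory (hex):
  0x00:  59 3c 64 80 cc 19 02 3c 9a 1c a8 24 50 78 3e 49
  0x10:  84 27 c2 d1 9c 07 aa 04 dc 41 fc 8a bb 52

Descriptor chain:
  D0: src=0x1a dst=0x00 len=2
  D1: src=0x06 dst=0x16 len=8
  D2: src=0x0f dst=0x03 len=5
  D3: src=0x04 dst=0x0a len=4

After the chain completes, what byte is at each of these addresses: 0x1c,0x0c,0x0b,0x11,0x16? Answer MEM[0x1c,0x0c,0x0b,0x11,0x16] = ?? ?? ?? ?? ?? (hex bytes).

D0: mem[0x00..0x01] <- [fc 8a]
D1: mem[0x16..0x1d] <- [02 3c 9a 1c a8 24 50 78]
D2: mem[0x03..0x07] <- [49 84 27 c2 d1]
D3: mem[0x0a..0x0d] <- [84 27 c2 d1]
query mem[0x1c]=0x50, mem[0x0c]=0xc2, mem[0x0b]=0x27, mem[0x11]=0x27, mem[0x16]=0x02

MEM[0x1c,0x0c,0x0b,0x11,0x16] = 50 c2 27 27 02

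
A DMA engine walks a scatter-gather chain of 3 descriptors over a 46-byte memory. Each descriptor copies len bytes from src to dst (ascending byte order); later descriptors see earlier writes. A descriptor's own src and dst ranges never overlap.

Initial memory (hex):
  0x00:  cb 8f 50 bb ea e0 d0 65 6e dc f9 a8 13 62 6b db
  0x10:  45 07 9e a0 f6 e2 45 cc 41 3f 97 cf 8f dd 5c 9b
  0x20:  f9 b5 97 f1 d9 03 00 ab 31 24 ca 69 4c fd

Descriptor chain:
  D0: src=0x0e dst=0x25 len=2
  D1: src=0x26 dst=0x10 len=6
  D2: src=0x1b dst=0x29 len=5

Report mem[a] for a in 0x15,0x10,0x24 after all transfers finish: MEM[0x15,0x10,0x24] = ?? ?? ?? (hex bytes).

MEM[0x15,0x10,0x24] = 69 db d9

[0] 0x0e->0x25 len=2 : 6b db
[1] 0x26->0x10 len=6 : db ab 31 24 ca 69
[2] 0x1b->0x29 len=5 : cf 8f dd 5c 9b
query mem[0x15]=0x69, mem[0x10]=0xdb, mem[0x24]=0xd9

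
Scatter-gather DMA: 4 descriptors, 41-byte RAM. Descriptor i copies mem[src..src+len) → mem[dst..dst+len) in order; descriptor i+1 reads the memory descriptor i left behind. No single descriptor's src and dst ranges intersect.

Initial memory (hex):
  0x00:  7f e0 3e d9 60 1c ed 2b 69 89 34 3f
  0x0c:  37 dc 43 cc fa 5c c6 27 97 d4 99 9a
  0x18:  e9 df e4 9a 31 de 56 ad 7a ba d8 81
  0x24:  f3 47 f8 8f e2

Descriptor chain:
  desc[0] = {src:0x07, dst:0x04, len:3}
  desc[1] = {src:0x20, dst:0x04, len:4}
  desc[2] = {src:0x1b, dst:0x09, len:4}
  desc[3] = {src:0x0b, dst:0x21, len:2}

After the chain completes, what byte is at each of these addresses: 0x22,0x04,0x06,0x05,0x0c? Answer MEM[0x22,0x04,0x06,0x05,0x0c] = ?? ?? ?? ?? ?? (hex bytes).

#0 dst[0x04+3] := {0x2b,0x69,0x89}
#1 dst[0x04+4] := {0x7a,0xba,0xd8,0x81}
#2 dst[0x09+4] := {0x9a,0x31,0xde,0x56}
#3 dst[0x21+2] := {0xde,0x56}
query mem[0x22]=0x56, mem[0x04]=0x7a, mem[0x06]=0xd8, mem[0x05]=0xba, mem[0x0c]=0x56

MEM[0x22,0x04,0x06,0x05,0x0c] = 56 7a d8 ba 56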